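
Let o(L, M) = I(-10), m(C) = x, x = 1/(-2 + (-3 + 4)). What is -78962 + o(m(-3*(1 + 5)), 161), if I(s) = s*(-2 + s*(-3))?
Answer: -79242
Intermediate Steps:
x = -1 (x = 1/(-2 + 1) = 1/(-1) = -1)
m(C) = -1
I(s) = s*(-2 - 3*s)
o(L, M) = -280 (o(L, M) = -1*(-10)*(2 + 3*(-10)) = -1*(-10)*(2 - 30) = -1*(-10)*(-28) = -280)
-78962 + o(m(-3*(1 + 5)), 161) = -78962 - 280 = -79242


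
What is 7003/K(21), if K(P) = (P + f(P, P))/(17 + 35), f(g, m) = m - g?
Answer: 364156/21 ≈ 17341.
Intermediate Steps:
K(P) = P/52 (K(P) = (P + (P - P))/(17 + 35) = (P + 0)/52 = P*(1/52) = P/52)
7003/K(21) = 7003/(((1/52)*21)) = 7003/(21/52) = 7003*(52/21) = 364156/21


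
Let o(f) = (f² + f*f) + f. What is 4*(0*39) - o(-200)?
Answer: -79800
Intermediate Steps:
o(f) = f + 2*f² (o(f) = (f² + f²) + f = 2*f² + f = f + 2*f²)
4*(0*39) - o(-200) = 4*(0*39) - (-200)*(1 + 2*(-200)) = 4*0 - (-200)*(1 - 400) = 0 - (-200)*(-399) = 0 - 1*79800 = 0 - 79800 = -79800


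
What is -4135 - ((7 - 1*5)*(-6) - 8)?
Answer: -4115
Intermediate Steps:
-4135 - ((7 - 1*5)*(-6) - 8) = -4135 - ((7 - 5)*(-6) - 8) = -4135 - (2*(-6) - 8) = -4135 - (-12 - 8) = -4135 - 1*(-20) = -4135 + 20 = -4115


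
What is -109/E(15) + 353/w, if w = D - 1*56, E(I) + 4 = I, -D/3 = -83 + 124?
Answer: -23394/1969 ≈ -11.881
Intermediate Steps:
D = -123 (D = -3*(-83 + 124) = -3*41 = -123)
E(I) = -4 + I
w = -179 (w = -123 - 1*56 = -123 - 56 = -179)
-109/E(15) + 353/w = -109/(-4 + 15) + 353/(-179) = -109/11 + 353*(-1/179) = -109*1/11 - 353/179 = -109/11 - 353/179 = -23394/1969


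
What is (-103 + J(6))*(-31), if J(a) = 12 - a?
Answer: 3007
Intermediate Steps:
(-103 + J(6))*(-31) = (-103 + (12 - 1*6))*(-31) = (-103 + (12 - 6))*(-31) = (-103 + 6)*(-31) = -97*(-31) = 3007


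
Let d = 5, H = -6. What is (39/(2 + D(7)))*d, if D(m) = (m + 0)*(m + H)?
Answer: 65/3 ≈ 21.667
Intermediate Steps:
D(m) = m*(-6 + m) (D(m) = (m + 0)*(m - 6) = m*(-6 + m))
(39/(2 + D(7)))*d = (39/(2 + 7*(-6 + 7)))*5 = (39/(2 + 7*1))*5 = (39/(2 + 7))*5 = (39/9)*5 = ((⅑)*39)*5 = (13/3)*5 = 65/3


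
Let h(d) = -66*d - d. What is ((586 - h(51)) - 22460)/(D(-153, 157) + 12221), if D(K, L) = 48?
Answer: -18457/12269 ≈ -1.5044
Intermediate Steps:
h(d) = -67*d
((586 - h(51)) - 22460)/(D(-153, 157) + 12221) = ((586 - (-67)*51) - 22460)/(48 + 12221) = ((586 - 1*(-3417)) - 22460)/12269 = ((586 + 3417) - 22460)*(1/12269) = (4003 - 22460)*(1/12269) = -18457*1/12269 = -18457/12269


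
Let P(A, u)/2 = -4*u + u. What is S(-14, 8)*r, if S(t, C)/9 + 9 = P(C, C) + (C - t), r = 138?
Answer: -43470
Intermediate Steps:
P(A, u) = -6*u (P(A, u) = 2*(-4*u + u) = 2*(-3*u) = -6*u)
S(t, C) = -81 - 45*C - 9*t (S(t, C) = -81 + 9*(-6*C + (C - t)) = -81 + 9*(-t - 5*C) = -81 + (-45*C - 9*t) = -81 - 45*C - 9*t)
S(-14, 8)*r = (-81 - 45*8 - 9*(-14))*138 = (-81 - 360 + 126)*138 = -315*138 = -43470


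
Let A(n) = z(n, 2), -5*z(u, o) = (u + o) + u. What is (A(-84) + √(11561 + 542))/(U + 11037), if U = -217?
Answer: 83/27050 + 7*√247/10820 ≈ 0.013236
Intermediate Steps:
z(u, o) = -2*u/5 - o/5 (z(u, o) = -((u + o) + u)/5 = -((o + u) + u)/5 = -(o + 2*u)/5 = -2*u/5 - o/5)
A(n) = -⅖ - 2*n/5 (A(n) = -2*n/5 - ⅕*2 = -2*n/5 - ⅖ = -⅖ - 2*n/5)
(A(-84) + √(11561 + 542))/(U + 11037) = ((-⅖ - ⅖*(-84)) + √(11561 + 542))/(-217 + 11037) = ((-⅖ + 168/5) + √12103)/10820 = (166/5 + 7*√247)*(1/10820) = 83/27050 + 7*√247/10820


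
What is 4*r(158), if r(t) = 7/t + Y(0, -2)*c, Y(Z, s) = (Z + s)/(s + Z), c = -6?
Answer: -1882/79 ≈ -23.823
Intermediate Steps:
Y(Z, s) = 1 (Y(Z, s) = (Z + s)/(Z + s) = 1)
r(t) = -6 + 7/t (r(t) = 7/t + 1*(-6) = 7/t - 6 = -6 + 7/t)
4*r(158) = 4*(-6 + 7/158) = 4*(-941/158) = -1882/79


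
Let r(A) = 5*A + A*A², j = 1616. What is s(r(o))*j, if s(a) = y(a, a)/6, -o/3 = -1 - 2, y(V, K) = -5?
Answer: -4040/3 ≈ -1346.7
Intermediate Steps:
o = 9 (o = -3*(-1 - 2) = -3*(-3) = 9)
r(A) = A³ + 5*A (r(A) = 5*A + A³ = A³ + 5*A)
s(a) = -⅚ (s(a) = -5/6 = -5*⅙ = -⅚)
s(r(o))*j = -⅚*1616 = -4040/3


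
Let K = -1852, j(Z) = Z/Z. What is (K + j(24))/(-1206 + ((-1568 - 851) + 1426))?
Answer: 617/733 ≈ 0.84175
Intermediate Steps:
j(Z) = 1
(K + j(24))/(-1206 + ((-1568 - 851) + 1426)) = (-1852 + 1)/(-1206 + ((-1568 - 851) + 1426)) = -1851/(-1206 + (-2419 + 1426)) = -1851/(-1206 - 993) = -1851/(-2199) = -1851*(-1/2199) = 617/733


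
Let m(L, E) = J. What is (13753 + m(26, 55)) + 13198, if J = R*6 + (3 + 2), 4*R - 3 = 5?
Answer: 26968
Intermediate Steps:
R = 2 (R = 3/4 + (1/4)*5 = 3/4 + 5/4 = 2)
J = 17 (J = 2*6 + (3 + 2) = 12 + 5 = 17)
m(L, E) = 17
(13753 + m(26, 55)) + 13198 = (13753 + 17) + 13198 = 13770 + 13198 = 26968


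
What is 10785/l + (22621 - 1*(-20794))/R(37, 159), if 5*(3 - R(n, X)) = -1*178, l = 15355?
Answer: 667053626/592703 ≈ 1125.4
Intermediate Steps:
R(n, X) = 193/5 (R(n, X) = 3 - (-1)*178/5 = 3 - 1/5*(-178) = 3 + 178/5 = 193/5)
10785/l + (22621 - 1*(-20794))/R(37, 159) = 10785/15355 + (22621 - 1*(-20794))/(193/5) = 10785*(1/15355) + (22621 + 20794)*(5/193) = 2157/3071 + 43415*(5/193) = 2157/3071 + 217075/193 = 667053626/592703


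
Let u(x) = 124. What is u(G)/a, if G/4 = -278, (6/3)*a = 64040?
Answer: 31/8005 ≈ 0.0038726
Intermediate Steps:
a = 32020 (a = (½)*64040 = 32020)
G = -1112 (G = 4*(-278) = -1112)
u(G)/a = 124/32020 = 124*(1/32020) = 31/8005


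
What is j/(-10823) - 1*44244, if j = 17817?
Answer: -478870629/10823 ≈ -44246.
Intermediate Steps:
j/(-10823) - 1*44244 = 17817/(-10823) - 1*44244 = 17817*(-1/10823) - 44244 = -17817/10823 - 44244 = -478870629/10823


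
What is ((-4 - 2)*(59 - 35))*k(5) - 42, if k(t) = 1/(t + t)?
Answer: -282/5 ≈ -56.400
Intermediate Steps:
k(t) = 1/(2*t)
((-4 - 2)*(59 - 35))*k(5) - 42 = ((-4 - 2)*(59 - 35))*((½)/5) - 42 = (-6*24)*((½)*(⅕)) - 42 = -144*⅒ - 42 = -72/5 - 42 = -282/5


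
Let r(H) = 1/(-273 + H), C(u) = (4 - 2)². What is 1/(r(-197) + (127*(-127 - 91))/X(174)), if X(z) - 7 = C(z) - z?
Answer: 76610/13012257 ≈ 0.0058875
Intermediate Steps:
C(u) = 4 (C(u) = 2² = 4)
X(z) = 11 - z (X(z) = 7 + (4 - z) = 11 - z)
1/(r(-197) + (127*(-127 - 91))/X(174)) = 1/(1/(-273 - 197) + (127*(-127 - 91))/(11 - 1*174)) = 1/(1/(-470) + (127*(-218))/(11 - 174)) = 1/(-1/470 - 27686/(-163)) = 1/(-1/470 - 27686*(-1/163)) = 1/(-1/470 + 27686/163) = 1/(13012257/76610) = 76610/13012257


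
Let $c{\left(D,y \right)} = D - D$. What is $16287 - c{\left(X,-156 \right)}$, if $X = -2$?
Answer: $16287$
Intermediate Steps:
$c{\left(D,y \right)} = 0$
$16287 - c{\left(X,-156 \right)} = 16287 - 0 = 16287 + 0 = 16287$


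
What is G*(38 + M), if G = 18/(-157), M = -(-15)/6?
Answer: -729/157 ≈ -4.6433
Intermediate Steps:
M = 5/2 (M = -(-15)/6 = -3*(-5/6) = 5/2 ≈ 2.5000)
G = -18/157 (G = 18*(-1/157) = -18/157 ≈ -0.11465)
G*(38 + M) = -18*(38 + 5/2)/157 = -18/157*81/2 = -729/157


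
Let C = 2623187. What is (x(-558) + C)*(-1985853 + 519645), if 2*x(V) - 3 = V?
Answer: -3845730892176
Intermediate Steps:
x(V) = 3/2 + V/2
(x(-558) + C)*(-1985853 + 519645) = ((3/2 + (½)*(-558)) + 2623187)*(-1985853 + 519645) = ((3/2 - 279) + 2623187)*(-1466208) = (-555/2 + 2623187)*(-1466208) = (5245819/2)*(-1466208) = -3845730892176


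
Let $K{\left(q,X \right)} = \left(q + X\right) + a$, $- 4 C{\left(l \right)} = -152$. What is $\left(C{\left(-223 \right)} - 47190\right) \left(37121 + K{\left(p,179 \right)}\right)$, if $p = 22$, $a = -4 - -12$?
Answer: $-1760184160$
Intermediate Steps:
$C{\left(l \right)} = 38$ ($C{\left(l \right)} = \left(- \frac{1}{4}\right) \left(-152\right) = 38$)
$a = 8$ ($a = -4 + 12 = 8$)
$K{\left(q,X \right)} = 8 + X + q$ ($K{\left(q,X \right)} = \left(q + X\right) + 8 = \left(X + q\right) + 8 = 8 + X + q$)
$\left(C{\left(-223 \right)} - 47190\right) \left(37121 + K{\left(p,179 \right)}\right) = \left(38 - 47190\right) \left(37121 + \left(8 + 179 + 22\right)\right) = - 47152 \left(37121 + 209\right) = \left(-47152\right) 37330 = -1760184160$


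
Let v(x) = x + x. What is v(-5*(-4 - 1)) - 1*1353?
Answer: -1303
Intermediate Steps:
v(x) = 2*x
v(-5*(-4 - 1)) - 1*1353 = 2*(-5*(-4 - 1)) - 1*1353 = 2*(-5*(-5)) - 1353 = 2*25 - 1353 = 50 - 1353 = -1303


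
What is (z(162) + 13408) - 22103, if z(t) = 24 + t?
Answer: -8509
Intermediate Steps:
(z(162) + 13408) - 22103 = ((24 + 162) + 13408) - 22103 = (186 + 13408) - 22103 = 13594 - 22103 = -8509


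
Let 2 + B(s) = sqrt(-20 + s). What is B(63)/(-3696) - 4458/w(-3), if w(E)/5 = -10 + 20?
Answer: -4119167/46200 - sqrt(43)/3696 ≈ -89.161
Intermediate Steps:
B(s) = -2 + sqrt(-20 + s)
w(E) = 50 (w(E) = 5*(-10 + 20) = 5*10 = 50)
B(63)/(-3696) - 4458/w(-3) = (-2 + sqrt(-20 + 63))/(-3696) - 4458/50 = (-2 + sqrt(43))*(-1/3696) - 4458*1/50 = (1/1848 - sqrt(43)/3696) - 2229/25 = -4119167/46200 - sqrt(43)/3696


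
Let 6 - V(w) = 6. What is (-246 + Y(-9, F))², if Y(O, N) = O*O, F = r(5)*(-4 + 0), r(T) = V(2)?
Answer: 27225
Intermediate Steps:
V(w) = 0 (V(w) = 6 - 1*6 = 6 - 6 = 0)
r(T) = 0
F = 0 (F = 0*(-4 + 0) = 0*(-4) = 0)
Y(O, N) = O²
(-246 + Y(-9, F))² = (-246 + (-9)²)² = (-246 + 81)² = (-165)² = 27225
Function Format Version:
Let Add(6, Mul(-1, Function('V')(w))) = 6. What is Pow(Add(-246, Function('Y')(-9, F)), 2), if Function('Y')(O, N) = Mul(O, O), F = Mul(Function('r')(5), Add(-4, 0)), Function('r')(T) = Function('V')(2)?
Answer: 27225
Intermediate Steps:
Function('V')(w) = 0 (Function('V')(w) = Add(6, Mul(-1, 6)) = Add(6, -6) = 0)
Function('r')(T) = 0
F = 0 (F = Mul(0, Add(-4, 0)) = Mul(0, -4) = 0)
Function('Y')(O, N) = Pow(O, 2)
Pow(Add(-246, Function('Y')(-9, F)), 2) = Pow(Add(-246, Pow(-9, 2)), 2) = Pow(Add(-246, 81), 2) = Pow(-165, 2) = 27225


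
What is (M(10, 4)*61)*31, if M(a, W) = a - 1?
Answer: 17019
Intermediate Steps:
M(a, W) = -1 + a
(M(10, 4)*61)*31 = ((-1 + 10)*61)*31 = (9*61)*31 = 549*31 = 17019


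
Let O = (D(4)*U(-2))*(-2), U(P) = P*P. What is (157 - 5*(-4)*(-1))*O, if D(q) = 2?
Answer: -2192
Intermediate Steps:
U(P) = P**2
O = -16 (O = (2*(-2)**2)*(-2) = (2*4)*(-2) = 8*(-2) = -16)
(157 - 5*(-4)*(-1))*O = (157 - 5*(-4)*(-1))*(-16) = (157 + 20*(-1))*(-16) = (157 - 20)*(-16) = 137*(-16) = -2192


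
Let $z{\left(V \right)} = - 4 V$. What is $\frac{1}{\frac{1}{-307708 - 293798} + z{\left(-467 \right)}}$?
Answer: $\frac{601506}{1123613207} \approx 0.00053533$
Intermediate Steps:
$\frac{1}{\frac{1}{-307708 - 293798} + z{\left(-467 \right)}} = \frac{1}{\frac{1}{-307708 - 293798} - -1868} = \frac{1}{\frac{1}{-601506} + 1868} = \frac{1}{- \frac{1}{601506} + 1868} = \frac{1}{\frac{1123613207}{601506}} = \frac{601506}{1123613207}$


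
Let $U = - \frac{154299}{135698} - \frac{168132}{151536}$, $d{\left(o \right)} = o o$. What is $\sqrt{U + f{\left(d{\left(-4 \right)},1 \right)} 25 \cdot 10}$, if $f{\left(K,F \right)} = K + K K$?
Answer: $\frac{5 \sqrt{1382749184484858883}}{22547294} \approx 260.76$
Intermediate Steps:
$d{\left(o \right)} = o^{2}$
$f{\left(K,F \right)} = K + K^{2}$
$U = - \frac{101309275}{45094588}$ ($U = \left(-154299\right) \frac{1}{135698} - \frac{14011}{12628} = - \frac{8121}{7142} - \frac{14011}{12628} = - \frac{101309275}{45094588} \approx -2.2466$)
$\sqrt{U + f{\left(d{\left(-4 \right)},1 \right)} 25 \cdot 10} = \sqrt{- \frac{101309275}{45094588} + \left(-4\right)^{2} \left(1 + \left(-4\right)^{2}\right) 25 \cdot 10} = \sqrt{- \frac{101309275}{45094588} + 16 \left(1 + 16\right) 25 \cdot 10} = \sqrt{- \frac{101309275}{45094588} + 16 \cdot 17 \cdot 25 \cdot 10} = \sqrt{- \frac{101309275}{45094588} + 272 \cdot 25 \cdot 10} = \sqrt{- \frac{101309275}{45094588} + 6800 \cdot 10} = \sqrt{- \frac{101309275}{45094588} + 68000} = \sqrt{\frac{3066330674725}{45094588}} = \frac{5 \sqrt{1382749184484858883}}{22547294}$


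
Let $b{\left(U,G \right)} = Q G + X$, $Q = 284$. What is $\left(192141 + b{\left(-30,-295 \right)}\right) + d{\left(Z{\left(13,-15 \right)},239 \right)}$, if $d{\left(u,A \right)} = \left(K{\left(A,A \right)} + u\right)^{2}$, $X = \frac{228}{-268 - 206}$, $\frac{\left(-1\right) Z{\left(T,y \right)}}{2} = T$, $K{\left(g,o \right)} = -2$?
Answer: $\frac{8622417}{79} \approx 1.0914 \cdot 10^{5}$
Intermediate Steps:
$Z{\left(T,y \right)} = - 2 T$
$X = - \frac{38}{79}$ ($X = \frac{228}{-474} = 228 \left(- \frac{1}{474}\right) = - \frac{38}{79} \approx -0.48101$)
$d{\left(u,A \right)} = \left(-2 + u\right)^{2}$
$b{\left(U,G \right)} = - \frac{38}{79} + 284 G$ ($b{\left(U,G \right)} = 284 G - \frac{38}{79} = - \frac{38}{79} + 284 G$)
$\left(192141 + b{\left(-30,-295 \right)}\right) + d{\left(Z{\left(13,-15 \right)},239 \right)} = \left(192141 + \left(- \frac{38}{79} + 284 \left(-295\right)\right)\right) + \left(-2 - 26\right)^{2} = \left(192141 - \frac{6618658}{79}\right) + \left(-2 - 26\right)^{2} = \left(192141 - \frac{6618658}{79}\right) + \left(-28\right)^{2} = \frac{8560481}{79} + 784 = \frac{8622417}{79}$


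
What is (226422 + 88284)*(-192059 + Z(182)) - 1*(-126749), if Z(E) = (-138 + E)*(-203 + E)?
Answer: -60732781249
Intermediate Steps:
Z(E) = (-203 + E)*(-138 + E)
(226422 + 88284)*(-192059 + Z(182)) - 1*(-126749) = (226422 + 88284)*(-192059 + (28014 + 182**2 - 341*182)) - 1*(-126749) = 314706*(-192059 + (28014 + 33124 - 62062)) + 126749 = 314706*(-192059 - 924) + 126749 = 314706*(-192983) + 126749 = -60732907998 + 126749 = -60732781249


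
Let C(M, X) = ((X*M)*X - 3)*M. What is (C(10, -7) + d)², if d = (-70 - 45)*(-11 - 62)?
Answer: 175960225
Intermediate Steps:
d = 8395 (d = -115*(-73) = 8395)
C(M, X) = M*(-3 + M*X²) (C(M, X) = ((M*X)*X - 3)*M = (M*X² - 3)*M = (-3 + M*X²)*M = M*(-3 + M*X²))
(C(10, -7) + d)² = (10*(-3 + 10*(-7)²) + 8395)² = (10*(-3 + 10*49) + 8395)² = (10*(-3 + 490) + 8395)² = (10*487 + 8395)² = (4870 + 8395)² = 13265² = 175960225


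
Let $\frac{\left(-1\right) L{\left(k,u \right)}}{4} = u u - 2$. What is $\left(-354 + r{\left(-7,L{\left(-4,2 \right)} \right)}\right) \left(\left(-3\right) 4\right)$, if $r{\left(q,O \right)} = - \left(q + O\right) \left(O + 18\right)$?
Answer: $2448$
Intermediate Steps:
$L{\left(k,u \right)} = 8 - 4 u^{2}$ ($L{\left(k,u \right)} = - 4 \left(u u - 2\right) = - 4 \left(u^{2} - 2\right) = - 4 \left(-2 + u^{2}\right) = 8 - 4 u^{2}$)
$r{\left(q,O \right)} = - \left(18 + O\right) \left(O + q\right)$ ($r{\left(q,O \right)} = - \left(O + q\right) \left(18 + O\right) = - \left(18 + O\right) \left(O + q\right)$)
$\left(-354 + r{\left(-7,L{\left(-4,2 \right)} \right)}\right) \left(\left(-3\right) 4\right) = \left(-354 - \left(-126 + \left(8 - 4 \cdot 2^{2}\right)^{2} + 18 \left(8 - 4 \cdot 2^{2}\right) + \left(8 - 4 \cdot 2^{2}\right) \left(-7\right)\right)\right) \left(\left(-3\right) 4\right) = \left(-354 - \left(-126 + \left(8 - 16\right)^{2} + 18 \left(8 - 16\right) + \left(8 - 16\right) \left(-7\right)\right)\right) \left(-12\right) = \left(-354 - \left(-206 + 56\right)\right) \left(-12\right) = \left(-354 + \left(\left(-1\right) 64 + 144 + 126 - 56\right)\right) \left(-12\right) = \left(-354 + \left(-64 + 144 + 126 - 56\right)\right) \left(-12\right) = \left(-354 + 150\right) \left(-12\right) = \left(-204\right) \left(-12\right) = 2448$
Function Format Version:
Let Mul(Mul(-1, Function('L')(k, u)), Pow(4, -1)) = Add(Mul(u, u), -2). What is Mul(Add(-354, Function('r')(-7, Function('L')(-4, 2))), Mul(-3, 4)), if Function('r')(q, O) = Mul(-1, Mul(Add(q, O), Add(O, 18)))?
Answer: 2448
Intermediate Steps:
Function('L')(k, u) = Add(8, Mul(-4, Pow(u, 2))) (Function('L')(k, u) = Mul(-4, Add(Mul(u, u), -2)) = Mul(-4, Add(Pow(u, 2), -2)) = Mul(-4, Add(-2, Pow(u, 2))) = Add(8, Mul(-4, Pow(u, 2))))
Function('r')(q, O) = Mul(-1, Add(18, O), Add(O, q)) (Function('r')(q, O) = Mul(-1, Mul(Add(O, q), Add(18, O))) = Mul(-1, Mul(Add(18, O), Add(O, q))) = Mul(-1, Add(18, O), Add(O, q)))
Mul(Add(-354, Function('r')(-7, Function('L')(-4, 2))), Mul(-3, 4)) = Mul(Add(-354, Add(Mul(-1, Pow(Add(8, Mul(-4, Pow(2, 2))), 2)), Mul(-18, Add(8, Mul(-4, Pow(2, 2)))), Mul(-18, -7), Mul(-1, Add(8, Mul(-4, Pow(2, 2))), -7))), Mul(-3, 4)) = Mul(Add(-354, Add(Mul(-1, Pow(Add(8, Mul(-4, 4)), 2)), Mul(-18, Add(8, Mul(-4, 4))), 126, Mul(-1, Add(8, Mul(-4, 4)), -7))), -12) = Mul(Add(-354, Add(Mul(-1, Pow(Add(8, -16), 2)), Mul(-18, Add(8, -16)), 126, Mul(-1, Add(8, -16), -7))), -12) = Mul(Add(-354, Add(Mul(-1, Pow(-8, 2)), Mul(-18, -8), 126, Mul(-1, -8, -7))), -12) = Mul(Add(-354, Add(Mul(-1, 64), 144, 126, -56)), -12) = Mul(Add(-354, Add(-64, 144, 126, -56)), -12) = Mul(Add(-354, 150), -12) = Mul(-204, -12) = 2448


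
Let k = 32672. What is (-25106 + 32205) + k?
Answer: 39771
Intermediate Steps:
(-25106 + 32205) + k = (-25106 + 32205) + 32672 = 7099 + 32672 = 39771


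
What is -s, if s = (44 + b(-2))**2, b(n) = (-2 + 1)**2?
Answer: -2025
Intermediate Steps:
b(n) = 1 (b(n) = (-1)**2 = 1)
s = 2025 (s = (44 + 1)**2 = 45**2 = 2025)
-s = -1*2025 = -2025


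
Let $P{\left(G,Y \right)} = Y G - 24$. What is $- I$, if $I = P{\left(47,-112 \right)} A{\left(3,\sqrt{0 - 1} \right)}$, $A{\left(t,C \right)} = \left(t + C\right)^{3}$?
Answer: $95184 + 137488 i \approx 95184.0 + 1.3749 \cdot 10^{5} i$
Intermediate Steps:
$A{\left(t,C \right)} = \left(C + t\right)^{3}$
$P{\left(G,Y \right)} = -24 + G Y$ ($P{\left(G,Y \right)} = G Y - 24 = -24 + G Y$)
$I = - 5288 \left(3 + i\right)^{3}$ ($I = \left(-24 + 47 \left(-112\right)\right) \left(\sqrt{0 - 1} + 3\right)^{3} = \left(-24 - 5264\right) \left(\sqrt{-1} + 3\right)^{3} = - 5288 \left(i + 3\right)^{3} = - 5288 \left(3 + i\right)^{3} \approx -95184.0 - 1.3749 \cdot 10^{5} i$)
$- I = - (-95184 - 137488 i) = 95184 + 137488 i$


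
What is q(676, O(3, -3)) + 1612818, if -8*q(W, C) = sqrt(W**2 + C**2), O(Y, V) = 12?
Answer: 1612818 - sqrt(28570)/2 ≈ 1.6127e+6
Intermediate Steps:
q(W, C) = -sqrt(C**2 + W**2)/8 (q(W, C) = -sqrt(W**2 + C**2)/8 = -sqrt(C**2 + W**2)/8)
q(676, O(3, -3)) + 1612818 = -sqrt(12**2 + 676**2)/8 + 1612818 = -sqrt(144 + 456976)/8 + 1612818 = -sqrt(28570)/2 + 1612818 = 1612818 - sqrt(28570)/2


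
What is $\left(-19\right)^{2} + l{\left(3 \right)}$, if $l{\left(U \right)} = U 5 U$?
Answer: $406$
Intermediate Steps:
$l{\left(U \right)} = 5 U^{2}$ ($l{\left(U \right)} = 5 U U = 5 U^{2}$)
$\left(-19\right)^{2} + l{\left(3 \right)} = \left(-19\right)^{2} + 5 \cdot 3^{2} = 361 + 5 \cdot 9 = 361 + 45 = 406$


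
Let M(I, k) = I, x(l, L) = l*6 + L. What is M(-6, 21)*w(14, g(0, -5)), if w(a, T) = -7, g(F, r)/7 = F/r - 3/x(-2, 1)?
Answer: 42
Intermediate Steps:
x(l, L) = L + 6*l (x(l, L) = 6*l + L = L + 6*l)
g(F, r) = 21/11 + 7*F/r (g(F, r) = 7*(F/r - 3/(1 + 6*(-2))) = 7*(F/r - 3/(1 - 12)) = 7*(F/r - 3/(-11)) = 7*(F/r - 3*(-1/11)) = 7*(F/r + 3/11) = 7*(3/11 + F/r) = 21/11 + 7*F/r)
M(-6, 21)*w(14, g(0, -5)) = -6*(-7) = 42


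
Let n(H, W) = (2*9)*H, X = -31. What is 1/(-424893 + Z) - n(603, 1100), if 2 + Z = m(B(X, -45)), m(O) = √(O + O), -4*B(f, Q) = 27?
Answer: -3919070301473548/361071522077 - 3*I*√6/361071522077 ≈ -10854.0 - 2.0352e-11*I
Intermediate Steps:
B(f, Q) = -27/4 (B(f, Q) = -¼*27 = -27/4)
m(O) = √2*√O (m(O) = √(2*O) = √2*√O)
Z = -2 + 3*I*√6/2 (Z = -2 + √2*√(-27/4) = -2 + √2*(3*I*√3/2) = -2 + 3*I*√6/2 ≈ -2.0 + 3.6742*I)
n(H, W) = 18*H
1/(-424893 + Z) - n(603, 1100) = 1/(-424893 + (-2 + 3*I*√6/2)) - 18*603 = 1/(-424895 + 3*I*√6/2) - 1*10854 = 1/(-424895 + 3*I*√6/2) - 10854 = -10854 + 1/(-424895 + 3*I*√6/2)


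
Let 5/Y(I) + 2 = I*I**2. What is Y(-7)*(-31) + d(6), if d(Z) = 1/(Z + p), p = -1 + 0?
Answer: 224/345 ≈ 0.64927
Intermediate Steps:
p = -1
Y(I) = 5/(-2 + I**3) (Y(I) = 5/(-2 + I*I**2) = 5/(-2 + I**3))
d(Z) = 1/(-1 + Z) (d(Z) = 1/(Z - 1) = 1/(-1 + Z))
Y(-7)*(-31) + d(6) = (5/(-2 + (-7)**3))*(-31) + 1/(-1 + 6) = (5/(-2 - 343))*(-31) + 1/5 = (5/(-345))*(-31) + 1/5 = (5*(-1/345))*(-31) + 1/5 = -1/69*(-31) + 1/5 = 31/69 + 1/5 = 224/345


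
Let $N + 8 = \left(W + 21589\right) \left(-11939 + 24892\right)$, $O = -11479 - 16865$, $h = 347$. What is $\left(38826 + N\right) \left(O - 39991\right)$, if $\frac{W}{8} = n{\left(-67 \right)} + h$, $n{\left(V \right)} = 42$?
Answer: $-21866576169785$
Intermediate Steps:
$O = -28344$
$W = 3112$ ($W = 8 \left(42 + 347\right) = 8 \cdot 389 = 3112$)
$N = 319952045$ ($N = -8 + \left(3112 + 21589\right) \left(-11939 + 24892\right) = -8 + 24701 \cdot 12953 = -8 + 319952053 = 319952045$)
$\left(38826 + N\right) \left(O - 39991\right) = \left(38826 + 319952045\right) \left(-28344 - 39991\right) = 319990871 \left(-68335\right) = -21866576169785$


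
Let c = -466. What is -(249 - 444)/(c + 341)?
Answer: -39/25 ≈ -1.5600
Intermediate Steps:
-(249 - 444)/(c + 341) = -(249 - 444)/(-466 + 341) = -(-195)/(-125) = -(-195)*(-1)/125 = -1*39/25 = -39/25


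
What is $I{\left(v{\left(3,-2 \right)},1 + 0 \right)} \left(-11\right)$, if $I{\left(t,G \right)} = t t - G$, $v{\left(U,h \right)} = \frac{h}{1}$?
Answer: $-33$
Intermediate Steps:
$v{\left(U,h \right)} = h$ ($v{\left(U,h \right)} = h 1 = h$)
$I{\left(t,G \right)} = t^{2} - G$
$I{\left(v{\left(3,-2 \right)},1 + 0 \right)} \left(-11\right) = \left(\left(-2\right)^{2} - \left(1 + 0\right)\right) \left(-11\right) = \left(4 - 1\right) \left(-11\right) = 3 \left(-11\right) = -33$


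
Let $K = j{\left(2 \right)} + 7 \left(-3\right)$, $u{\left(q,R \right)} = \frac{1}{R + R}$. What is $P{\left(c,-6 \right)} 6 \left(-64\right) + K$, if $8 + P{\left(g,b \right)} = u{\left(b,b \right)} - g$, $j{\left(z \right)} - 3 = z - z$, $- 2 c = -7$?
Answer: $4430$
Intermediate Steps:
$c = \frac{7}{2}$ ($c = \left(- \frac{1}{2}\right) \left(-7\right) = \frac{7}{2} \approx 3.5$)
$u{\left(q,R \right)} = \frac{1}{2 R}$
$j{\left(z \right)} = 3$ ($j{\left(z \right)} = 3 + \left(z - z\right) = 3 + 0 = 3$)
$P{\left(g,b \right)} = -8 + \frac{1}{2 b} - g$ ($P{\left(g,b \right)} = -8 - \left(g - \frac{1}{2 b}\right) = -8 + \frac{1}{2 b} - g$)
$K = -18$ ($K = 3 + 7 \left(-3\right) = 3 - 21 = -18$)
$P{\left(c,-6 \right)} 6 \left(-64\right) + K = \left(-8 + \frac{1}{2 \left(-6\right)} - \frac{7}{2}\right) 6 \left(-64\right) - 18 = \left(-8 + \frac{1}{2} \left(- \frac{1}{6}\right) - \frac{7}{2}\right) 6 \left(-64\right) - 18 = \left(-8 - \frac{1}{12} - \frac{7}{2}\right) 6 \left(-64\right) - 18 = \left(- \frac{139}{12}\right) 6 \left(-64\right) - 18 = \left(- \frac{139}{2}\right) \left(-64\right) - 18 = 4448 - 18 = 4430$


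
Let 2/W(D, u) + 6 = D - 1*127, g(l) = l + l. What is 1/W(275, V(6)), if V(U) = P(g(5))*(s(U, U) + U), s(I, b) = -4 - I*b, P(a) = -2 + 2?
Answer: 71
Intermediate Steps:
g(l) = 2*l
P(a) = 0
s(I, b) = -4 - I*b
V(U) = 0 (V(U) = 0*((-4 - U*U) + U) = 0*((-4 - U²) + U) = 0*(-4 + U - U²) = 0)
W(D, u) = 2/(-133 + D) (W(D, u) = 2/(-6 + (D - 1*127)) = 2/(-6 + (D - 127)) = 2/(-6 + (-127 + D)) = 2/(-133 + D))
1/W(275, V(6)) = 1/(2/(-133 + 275)) = 1/(2/142) = 1/(2*(1/142)) = 1/(1/71) = 71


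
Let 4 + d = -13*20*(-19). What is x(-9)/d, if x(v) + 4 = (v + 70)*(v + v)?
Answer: -551/2468 ≈ -0.22326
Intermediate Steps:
x(v) = -4 + 2*v*(70 + v) (x(v) = -4 + (v + 70)*(v + v) = -4 + (70 + v)*(2*v) = -4 + 2*v*(70 + v))
d = 4936 (d = -4 - 13*20*(-19) = -4 - 260*(-19) = -4 + 4940 = 4936)
x(-9)/d = (-4 + 2*(-9)² + 140*(-9))/4936 = (-4 + 2*81 - 1260)*(1/4936) = (-4 + 162 - 1260)*(1/4936) = -1102*1/4936 = -551/2468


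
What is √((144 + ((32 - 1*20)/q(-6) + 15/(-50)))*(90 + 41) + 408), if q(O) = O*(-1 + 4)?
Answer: √17230830/30 ≈ 138.37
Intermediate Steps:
q(O) = 3*O (q(O) = O*3 = 3*O)
√((144 + ((32 - 1*20)/q(-6) + 15/(-50)))*(90 + 41) + 408) = √((144 + ((32 - 1*20)/((3*(-6))) + 15/(-50)))*(90 + 41) + 408) = √((144 + ((32 - 20)/(-18) + 15*(-1/50)))*131 + 408) = √((144 + (12*(-1/18) - 3/10))*131 + 408) = √((144 + (-⅔ - 3/10))*131 + 408) = √((144 - 29/30)*131 + 408) = √((4291/30)*131 + 408) = √(562121/30 + 408) = √(574361/30) = √17230830/30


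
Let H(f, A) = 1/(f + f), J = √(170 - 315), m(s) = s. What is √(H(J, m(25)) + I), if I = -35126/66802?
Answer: √(-49334890268300 - 323531772290*I*√145)/9686290 ≈ 0.028609 - 0.7257*I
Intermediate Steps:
I = -17563/33401 (I = -35126*1/66802 = -17563/33401 ≈ -0.52582)
J = I*√145 (J = √(-145) = I*√145 ≈ 12.042*I)
H(f, A) = 1/(2*f)
√(H(J, m(25)) + I) = √(1/(2*((I*√145))) - 17563/33401) = √((-I*√145/145)/2 - 17563/33401) = √(-I*√145/290 - 17563/33401) = √(-17563/33401 - I*√145/290)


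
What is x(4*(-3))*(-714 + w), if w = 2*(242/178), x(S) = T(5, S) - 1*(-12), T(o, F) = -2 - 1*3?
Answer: -443128/89 ≈ -4979.0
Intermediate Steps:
T(o, F) = -5 (T(o, F) = -2 - 3 = -5)
x(S) = 7 (x(S) = -5 - 1*(-12) = -5 + 12 = 7)
w = 242/89 (w = 2*(242*(1/178)) = 2*(121/89) = 242/89 ≈ 2.7191)
x(4*(-3))*(-714 + w) = 7*(-714 + 242/89) = 7*(-63304/89) = -443128/89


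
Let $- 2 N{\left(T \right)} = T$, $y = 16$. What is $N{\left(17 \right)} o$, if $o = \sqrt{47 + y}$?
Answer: $- \frac{51 \sqrt{7}}{2} \approx -67.467$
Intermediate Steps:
$N{\left(T \right)} = - \frac{T}{2}$
$o = 3 \sqrt{7}$ ($o = \sqrt{47 + 16} = \sqrt{63} = 3 \sqrt{7} \approx 7.9373$)
$N{\left(17 \right)} o = \left(- \frac{1}{2}\right) 17 \cdot 3 \sqrt{7} = - \frac{17 \cdot 3 \sqrt{7}}{2} = - \frac{51 \sqrt{7}}{2}$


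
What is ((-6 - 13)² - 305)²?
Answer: 3136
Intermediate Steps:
((-6 - 13)² - 305)² = ((-19)² - 305)² = (361 - 305)² = 56² = 3136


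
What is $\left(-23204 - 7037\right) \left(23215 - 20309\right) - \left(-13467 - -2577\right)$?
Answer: $-87869456$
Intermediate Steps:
$\left(-23204 - 7037\right) \left(23215 - 20309\right) - \left(-13467 - -2577\right) = \left(-30241\right) 2906 - \left(-13467 + 2577\right) = -87880346 - -10890 = -87880346 + 10890 = -87869456$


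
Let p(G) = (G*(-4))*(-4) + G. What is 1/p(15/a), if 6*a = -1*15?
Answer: -1/102 ≈ -0.0098039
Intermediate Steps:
a = -5/2 (a = (-1*15)/6 = (⅙)*(-15) = -5/2 ≈ -2.5000)
p(G) = 17*G (p(G) = -4*G*(-4) + G = 16*G + G = 17*G)
1/p(15/a) = 1/(17*(15/(-5/2))) = 1/(17*(15*(-⅖))) = 1/(17*(-6)) = 1/(-102) = -1/102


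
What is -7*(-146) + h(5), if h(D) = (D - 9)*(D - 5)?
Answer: 1022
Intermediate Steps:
h(D) = (-9 + D)*(-5 + D)
-7*(-146) + h(5) = -7*(-146) + (45 + 5² - 14*5) = 1022 + (45 + 25 - 70) = 1022 + 0 = 1022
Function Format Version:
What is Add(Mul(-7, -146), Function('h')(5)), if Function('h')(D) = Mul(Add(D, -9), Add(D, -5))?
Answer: 1022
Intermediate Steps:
Function('h')(D) = Mul(Add(-9, D), Add(-5, D))
Add(Mul(-7, -146), Function('h')(5)) = Add(Mul(-7, -146), Add(45, Pow(5, 2), Mul(-14, 5))) = Add(1022, Add(45, 25, -70)) = Add(1022, 0) = 1022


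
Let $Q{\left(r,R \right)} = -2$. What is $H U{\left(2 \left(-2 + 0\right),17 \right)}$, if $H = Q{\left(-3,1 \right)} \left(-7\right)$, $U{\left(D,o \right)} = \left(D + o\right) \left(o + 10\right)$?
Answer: $4914$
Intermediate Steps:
$U{\left(D,o \right)} = \left(10 + o\right) \left(D + o\right)$ ($U{\left(D,o \right)} = \left(D + o\right) \left(10 + o\right) = \left(10 + o\right) \left(D + o\right)$)
$H = 14$ ($H = \left(-2\right) \left(-7\right) = 14$)
$H U{\left(2 \left(-2 + 0\right),17 \right)} = 14 \left(17^{2} + 10 \cdot 2 \left(-2 + 0\right) + 10 \cdot 17 + 2 \left(-2 + 0\right) 17\right) = 14 \left(289 + 10 \cdot 2 \left(-2\right) + 170 + 2 \left(-2\right) 17\right) = 14 \left(289 + 10 \left(-4\right) + 170 - 68\right) = 14 \left(289 - 40 + 170 - 68\right) = 14 \cdot 351 = 4914$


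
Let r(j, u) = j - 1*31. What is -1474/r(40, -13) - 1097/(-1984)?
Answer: -2914543/17856 ≈ -163.22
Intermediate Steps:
r(j, u) = -31 + j (r(j, u) = j - 31 = -31 + j)
-1474/r(40, -13) - 1097/(-1984) = -1474/(-31 + 40) - 1097/(-1984) = -1474/9 - 1097*(-1/1984) = -1474*1/9 + 1097/1984 = -1474/9 + 1097/1984 = -2914543/17856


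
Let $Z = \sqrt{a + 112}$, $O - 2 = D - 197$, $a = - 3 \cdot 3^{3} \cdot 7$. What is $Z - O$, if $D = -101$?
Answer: $296 + i \sqrt{455} \approx 296.0 + 21.331 i$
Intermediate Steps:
$a = -567$ ($a = \left(-3\right) 27 \cdot 7 = \left(-81\right) 7 = -567$)
$O = -296$ ($O = 2 - 298 = -296$)
$Z = i \sqrt{455}$ ($Z = \sqrt{-567 + 112} = \sqrt{-455} = i \sqrt{455} \approx 21.331 i$)
$Z - O = i \sqrt{455} - -296 = i \sqrt{455} + 296 = 296 + i \sqrt{455}$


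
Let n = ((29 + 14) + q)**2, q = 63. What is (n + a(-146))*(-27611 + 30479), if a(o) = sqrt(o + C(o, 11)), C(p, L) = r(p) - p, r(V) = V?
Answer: 32224848 + 2868*I*sqrt(146) ≈ 3.2225e+7 + 34654.0*I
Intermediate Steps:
n = 11236 (n = ((29 + 14) + 63)**2 = (43 + 63)**2 = 106**2 = 11236)
C(p, L) = 0 (C(p, L) = p - p = 0)
a(o) = sqrt(o) (a(o) = sqrt(o + 0) = sqrt(o))
(n + a(-146))*(-27611 + 30479) = (11236 + sqrt(-146))*(-27611 + 30479) = (11236 + I*sqrt(146))*2868 = 32224848 + 2868*I*sqrt(146)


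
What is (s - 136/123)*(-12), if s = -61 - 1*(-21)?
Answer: 20224/41 ≈ 493.27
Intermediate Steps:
s = -40 (s = -61 + 21 = -40)
(s - 136/123)*(-12) = (-40 - 136/123)*(-12) = -5056/123*(-12) = 20224/41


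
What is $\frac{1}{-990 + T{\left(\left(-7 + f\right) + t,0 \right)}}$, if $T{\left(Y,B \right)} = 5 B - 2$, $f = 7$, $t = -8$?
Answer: $- \frac{1}{992} \approx -0.0010081$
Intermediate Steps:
$T{\left(Y,B \right)} = -2 + 5 B$
$\frac{1}{-990 + T{\left(\left(-7 + f\right) + t,0 \right)}} = \frac{1}{-990 + \left(-2 + 5 \cdot 0\right)} = \frac{1}{-990 + \left(-2 + 0\right)} = \frac{1}{-990 - 2} = \frac{1}{-992} = - \frac{1}{992}$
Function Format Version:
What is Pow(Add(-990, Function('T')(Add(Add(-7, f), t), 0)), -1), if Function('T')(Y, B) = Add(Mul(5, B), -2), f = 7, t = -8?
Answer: Rational(-1, 992) ≈ -0.0010081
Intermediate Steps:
Function('T')(Y, B) = Add(-2, Mul(5, B))
Pow(Add(-990, Function('T')(Add(Add(-7, f), t), 0)), -1) = Pow(Add(-990, Add(-2, Mul(5, 0))), -1) = Pow(Add(-990, Add(-2, 0)), -1) = Pow(Add(-990, -2), -1) = Pow(-992, -1) = Rational(-1, 992)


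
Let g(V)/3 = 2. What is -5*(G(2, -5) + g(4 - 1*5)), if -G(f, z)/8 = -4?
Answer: -190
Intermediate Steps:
g(V) = 6 (g(V) = 3*2 = 6)
G(f, z) = 32 (G(f, z) = -8*(-4) = 32)
-5*(G(2, -5) + g(4 - 1*5)) = -5*(32 + 6) = -5*38 = -190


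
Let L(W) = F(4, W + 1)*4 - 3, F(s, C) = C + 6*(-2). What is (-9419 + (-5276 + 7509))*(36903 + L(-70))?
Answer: -262835136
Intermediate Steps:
F(s, C) = -12 + C (F(s, C) = C - 12 = -12 + C)
L(W) = -47 + 4*W (L(W) = (-12 + (W + 1))*4 - 3 = (-12 + (1 + W))*4 - 3 = (-11 + W)*4 - 3 = (-44 + 4*W) - 3 = -47 + 4*W)
(-9419 + (-5276 + 7509))*(36903 + L(-70)) = (-9419 + (-5276 + 7509))*(36903 + (-47 + 4*(-70))) = (-9419 + 2233)*(36903 + (-47 - 280)) = -7186*(36903 - 327) = -7186*36576 = -262835136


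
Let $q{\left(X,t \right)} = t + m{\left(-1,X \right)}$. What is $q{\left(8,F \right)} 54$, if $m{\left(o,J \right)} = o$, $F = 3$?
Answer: $108$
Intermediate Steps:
$q{\left(X,t \right)} = -1 + t$ ($q{\left(X,t \right)} = t - 1 = -1 + t$)
$q{\left(8,F \right)} 54 = \left(-1 + 3\right) 54 = 2 \cdot 54 = 108$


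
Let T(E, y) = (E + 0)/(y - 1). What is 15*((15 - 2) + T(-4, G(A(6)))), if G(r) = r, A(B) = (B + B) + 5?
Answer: 765/4 ≈ 191.25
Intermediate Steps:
A(B) = 5 + 2*B (A(B) = 2*B + 5 = 5 + 2*B)
T(E, y) = E/(-1 + y)
15*((15 - 2) + T(-4, G(A(6)))) = 15*((15 - 2) - 4/(-1 + (5 + 2*6))) = 15*(13 - 4/(-1 + (5 + 12))) = 15*(13 - 4/(-1 + 17)) = 15*(13 - 4/16) = 15*(13 - 4*1/16) = 15*(13 - ¼) = 15*(51/4) = 765/4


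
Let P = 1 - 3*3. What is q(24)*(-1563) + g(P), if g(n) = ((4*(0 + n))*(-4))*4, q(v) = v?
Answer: -37000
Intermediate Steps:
P = -8 (P = 1 - 9 = -8)
g(n) = -64*n (g(n) = ((4*n)*(-4))*4 = -16*n*4 = -64*n)
q(24)*(-1563) + g(P) = 24*(-1563) - 64*(-8) = -37512 + 512 = -37000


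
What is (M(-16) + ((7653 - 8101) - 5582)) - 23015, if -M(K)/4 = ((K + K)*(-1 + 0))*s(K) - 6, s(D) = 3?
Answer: -29405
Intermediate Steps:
M(K) = 24 + 24*K (M(K) = -4*(((K + K)*(-1 + 0))*3 - 6) = -4*(((2*K)*(-1))*3 - 6) = -4*(-2*K*3 - 6) = -4*(-6*K - 6) = -4*(-6 - 6*K) = 24 + 24*K)
(M(-16) + ((7653 - 8101) - 5582)) - 23015 = ((24 + 24*(-16)) + ((7653 - 8101) - 5582)) - 23015 = ((24 - 384) + (-448 - 5582)) - 23015 = (-360 - 6030) - 23015 = -6390 - 23015 = -29405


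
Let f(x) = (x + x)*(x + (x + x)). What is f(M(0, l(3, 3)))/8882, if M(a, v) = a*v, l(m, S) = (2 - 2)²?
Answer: 0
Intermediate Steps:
l(m, S) = 0 (l(m, S) = 0² = 0)
f(x) = 6*x² (f(x) = (2*x)*(x + 2*x) = (2*x)*(3*x) = 6*x²)
f(M(0, l(3, 3)))/8882 = (6*(0*0)²)/8882 = (6*0²)*(1/8882) = (6*0)*(1/8882) = 0*(1/8882) = 0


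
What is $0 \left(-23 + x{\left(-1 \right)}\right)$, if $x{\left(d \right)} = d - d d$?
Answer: $0$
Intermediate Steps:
$x{\left(d \right)} = d - d^{2}$
$0 \left(-23 + x{\left(-1 \right)}\right) = 0 \left(-23 - \left(1 - -1\right)\right) = 0 \left(-23 - \left(1 + 1\right)\right) = 0 \left(-23 - 2\right) = 0 \left(-25\right) = 0$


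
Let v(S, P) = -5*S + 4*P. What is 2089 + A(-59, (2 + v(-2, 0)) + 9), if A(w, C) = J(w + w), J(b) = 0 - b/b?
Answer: 2088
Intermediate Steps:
J(b) = -1 (J(b) = 0 - 1*1 = 0 - 1 = -1)
A(w, C) = -1
2089 + A(-59, (2 + v(-2, 0)) + 9) = 2089 - 1 = 2088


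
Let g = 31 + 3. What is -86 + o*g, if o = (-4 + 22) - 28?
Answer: -426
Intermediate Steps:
g = 34
o = -10 (o = 18 - 28 = -10)
-86 + o*g = -86 - 10*34 = -86 - 340 = -426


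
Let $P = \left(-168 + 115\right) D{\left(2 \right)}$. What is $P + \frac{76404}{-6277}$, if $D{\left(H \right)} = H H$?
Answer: $- \frac{1407128}{6277} \approx -224.17$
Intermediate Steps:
$D{\left(H \right)} = H^{2}$
$P = -212$ ($P = \left(-168 + 115\right) 2^{2} = \left(-53\right) 4 = -212$)
$P + \frac{76404}{-6277} = -212 + \frac{76404}{-6277} = -212 + 76404 \left(- \frac{1}{6277}\right) = -212 - \frac{76404}{6277} = - \frac{1407128}{6277}$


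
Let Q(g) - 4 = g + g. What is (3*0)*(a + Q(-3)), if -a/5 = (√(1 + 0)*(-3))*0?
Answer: 0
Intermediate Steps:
Q(g) = 4 + 2*g (Q(g) = 4 + (g + g) = 4 + 2*g)
a = 0 (a = -5*√(1 + 0)*(-3)*0 = -5*√1*(-3)*0 = -5*1*(-3)*0 = -(-15)*0 = -5*0 = 0)
(3*0)*(a + Q(-3)) = (3*0)*(0 + (4 + 2*(-3))) = 0*(0 + (4 - 6)) = 0*(0 - 2) = 0*(-2) = 0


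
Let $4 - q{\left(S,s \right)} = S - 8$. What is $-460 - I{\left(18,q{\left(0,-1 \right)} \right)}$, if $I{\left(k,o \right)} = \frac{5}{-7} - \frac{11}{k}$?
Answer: $- \frac{57793}{126} \approx -458.67$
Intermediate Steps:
$q{\left(S,s \right)} = 12 - S$ ($q{\left(S,s \right)} = 4 - \left(S - 8\right) = 4 - \left(-8 + S\right) = 12 - S$)
$I{\left(k,o \right)} = - \frac{5}{7} - \frac{11}{k}$ ($I{\left(k,o \right)} = 5 \left(- \frac{1}{7}\right) - \frac{11}{k} = - \frac{5}{7} - \frac{11}{k}$)
$-460 - I{\left(18,q{\left(0,-1 \right)} \right)} = -460 - \left(- \frac{5}{7} - \frac{11}{18}\right) = -460 - - \frac{167}{126} = -460 + \frac{167}{126} = - \frac{57793}{126}$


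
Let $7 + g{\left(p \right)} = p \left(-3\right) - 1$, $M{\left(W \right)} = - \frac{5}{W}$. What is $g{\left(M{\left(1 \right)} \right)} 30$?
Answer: $210$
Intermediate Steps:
$g{\left(p \right)} = -8 - 3 p$ ($g{\left(p \right)} = -7 + \left(p \left(-3\right) - 1\right) = -7 - \left(1 + 3 p\right) = -8 - 3 p$)
$g{\left(M{\left(1 \right)} \right)} 30 = \left(-8 - 3 \left(- \frac{5}{1}\right)\right) 30 = \left(-8 - 3 \left(\left(-5\right) 1\right)\right) 30 = \left(-8 - -15\right) 30 = \left(-8 + 15\right) 30 = 7 \cdot 30 = 210$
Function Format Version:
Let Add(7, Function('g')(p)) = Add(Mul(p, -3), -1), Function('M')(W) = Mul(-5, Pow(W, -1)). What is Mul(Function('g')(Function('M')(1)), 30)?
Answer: 210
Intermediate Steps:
Function('g')(p) = Add(-8, Mul(-3, p)) (Function('g')(p) = Add(-7, Add(Mul(p, -3), -1)) = Add(-7, Add(Mul(-3, p), -1)) = Add(-7, Add(-1, Mul(-3, p))) = Add(-8, Mul(-3, p)))
Mul(Function('g')(Function('M')(1)), 30) = Mul(Add(-8, Mul(-3, Mul(-5, Pow(1, -1)))), 30) = Mul(Add(-8, Mul(-3, Mul(-5, 1))), 30) = Mul(Add(-8, Mul(-3, -5)), 30) = Mul(Add(-8, 15), 30) = Mul(7, 30) = 210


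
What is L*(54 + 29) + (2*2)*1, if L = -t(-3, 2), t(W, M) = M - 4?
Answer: 170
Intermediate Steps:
t(W, M) = -4 + M
L = 2 (L = -(-4 + 2) = -1*(-2) = 2)
L*(54 + 29) + (2*2)*1 = 2*(54 + 29) + (2*2)*1 = 2*83 + 4*1 = 166 + 4 = 170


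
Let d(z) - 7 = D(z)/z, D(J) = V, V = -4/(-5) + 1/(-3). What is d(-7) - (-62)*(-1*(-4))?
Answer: 3824/15 ≈ 254.93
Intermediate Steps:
V = 7/15 (V = -4*(-⅕) + 1*(-⅓) = ⅘ - ⅓ = 7/15 ≈ 0.46667)
D(J) = 7/15
d(z) = 7 + 7/(15*z)
d(-7) - (-62)*(-1*(-4)) = (7 + (7/15)/(-7)) - (-62)*(-1*(-4)) = (7 + (7/15)*(-⅐)) - (-62)*4 = (7 - 1/15) - 1*(-248) = 104/15 + 248 = 3824/15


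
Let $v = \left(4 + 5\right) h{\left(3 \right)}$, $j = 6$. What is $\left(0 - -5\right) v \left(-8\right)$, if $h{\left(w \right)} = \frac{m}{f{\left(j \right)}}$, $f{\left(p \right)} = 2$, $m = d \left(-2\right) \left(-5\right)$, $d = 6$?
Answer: $-10800$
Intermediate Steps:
$m = 60$ ($m = 6 \left(-2\right) \left(-5\right) = \left(-12\right) \left(-5\right) = 60$)
$h{\left(w \right)} = 30$ ($h{\left(w \right)} = \frac{60}{2} = 60 \cdot \frac{1}{2} = 30$)
$v = 270$ ($v = \left(4 + 5\right) 30 = 9 \cdot 30 = 270$)
$\left(0 - -5\right) v \left(-8\right) = \left(0 - -5\right) 270 \left(-8\right) = \left(0 + 5\right) 270 \left(-8\right) = 5 \cdot 270 \left(-8\right) = 1350 \left(-8\right) = -10800$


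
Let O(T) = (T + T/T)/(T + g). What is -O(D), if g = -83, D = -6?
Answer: -5/89 ≈ -0.056180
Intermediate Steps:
O(T) = (1 + T)/(-83 + T) (O(T) = (T + T/T)/(T - 83) = (T + 1)/(-83 + T) = (1 + T)/(-83 + T))
-O(D) = -(1 - 6)/(-83 - 6) = -(-5)/(-89) = -(-1)*(-5)/89 = -1*5/89 = -5/89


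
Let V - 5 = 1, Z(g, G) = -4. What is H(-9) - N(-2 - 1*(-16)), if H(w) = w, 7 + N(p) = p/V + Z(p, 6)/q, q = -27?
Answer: -121/27 ≈ -4.4815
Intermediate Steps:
V = 6 (V = 5 + 1 = 6)
N(p) = -185/27 + p/6 (N(p) = -7 + (p/6 - 4/(-27)) = -7 + (p*(1/6) - 4*(-1/27)) = -7 + (p/6 + 4/27) = -7 + (4/27 + p/6) = -185/27 + p/6)
H(-9) - N(-2 - 1*(-16)) = -9 - (-185/27 + (-2 - 1*(-16))/6) = -9 - (-185/27 + (-2 + 16)/6) = -9 - (-185/27 + (1/6)*14) = -9 - (-185/27 + 7/3) = -9 - 1*(-122/27) = -9 + 122/27 = -121/27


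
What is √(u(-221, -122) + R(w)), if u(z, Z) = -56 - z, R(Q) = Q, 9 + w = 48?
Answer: 2*√51 ≈ 14.283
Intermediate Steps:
w = 39 (w = -9 + 48 = 39)
√(u(-221, -122) + R(w)) = √((-56 - 1*(-221)) + 39) = √((-56 + 221) + 39) = √(165 + 39) = √204 = 2*√51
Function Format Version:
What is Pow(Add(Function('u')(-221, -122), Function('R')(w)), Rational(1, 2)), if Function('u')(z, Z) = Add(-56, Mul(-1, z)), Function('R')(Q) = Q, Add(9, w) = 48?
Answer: Mul(2, Pow(51, Rational(1, 2))) ≈ 14.283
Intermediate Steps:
w = 39 (w = Add(-9, 48) = 39)
Pow(Add(Function('u')(-221, -122), Function('R')(w)), Rational(1, 2)) = Pow(Add(Add(-56, Mul(-1, -221)), 39), Rational(1, 2)) = Pow(Add(Add(-56, 221), 39), Rational(1, 2)) = Pow(Add(165, 39), Rational(1, 2)) = Pow(204, Rational(1, 2)) = Mul(2, Pow(51, Rational(1, 2)))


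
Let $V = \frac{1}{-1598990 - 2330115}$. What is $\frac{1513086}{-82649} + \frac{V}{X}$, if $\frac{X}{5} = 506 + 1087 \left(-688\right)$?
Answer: $- \frac{22215254402686019851}{1213459486855078750} \approx -18.307$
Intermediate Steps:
$V = - \frac{1}{3929105}$ ($V = \frac{1}{-3929105} = - \frac{1}{3929105} \approx -2.5451 \cdot 10^{-7}$)
$X = -3736750$ ($X = 5 \left(506 + 1087 \left(-688\right)\right) = 5 \left(506 - 747856\right) = 5 \left(-747350\right) = -3736750$)
$\frac{1513086}{-82649} + \frac{V}{X} = \frac{1513086}{-82649} - \frac{1}{3929105 \left(-3736750\right)} = 1513086 \left(- \frac{1}{82649}\right) - - \frac{1}{14682083108750} = - \frac{1513086}{82649} + \frac{1}{14682083108750} = - \frac{22215254402686019851}{1213459486855078750}$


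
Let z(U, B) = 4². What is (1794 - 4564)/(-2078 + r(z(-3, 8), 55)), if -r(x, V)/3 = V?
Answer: 2770/2243 ≈ 1.2350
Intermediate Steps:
z(U, B) = 16
r(x, V) = -3*V
(1794 - 4564)/(-2078 + r(z(-3, 8), 55)) = (1794 - 4564)/(-2078 - 3*55) = -2770/(-2078 - 165) = -2770/(-2243) = -2770*(-1/2243) = 2770/2243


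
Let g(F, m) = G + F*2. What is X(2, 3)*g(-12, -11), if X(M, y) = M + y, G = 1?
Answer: -115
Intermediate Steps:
g(F, m) = 1 + 2*F (g(F, m) = 1 + F*2 = 1 + 2*F)
X(2, 3)*g(-12, -11) = (2 + 3)*(1 + 2*(-12)) = 5*(1 - 24) = 5*(-23) = -115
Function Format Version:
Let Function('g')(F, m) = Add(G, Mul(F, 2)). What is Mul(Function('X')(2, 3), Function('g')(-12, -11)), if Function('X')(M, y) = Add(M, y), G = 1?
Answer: -115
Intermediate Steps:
Function('g')(F, m) = Add(1, Mul(2, F)) (Function('g')(F, m) = Add(1, Mul(F, 2)) = Add(1, Mul(2, F)))
Mul(Function('X')(2, 3), Function('g')(-12, -11)) = Mul(Add(2, 3), Add(1, Mul(2, -12))) = Mul(5, Add(1, -24)) = Mul(5, -23) = -115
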